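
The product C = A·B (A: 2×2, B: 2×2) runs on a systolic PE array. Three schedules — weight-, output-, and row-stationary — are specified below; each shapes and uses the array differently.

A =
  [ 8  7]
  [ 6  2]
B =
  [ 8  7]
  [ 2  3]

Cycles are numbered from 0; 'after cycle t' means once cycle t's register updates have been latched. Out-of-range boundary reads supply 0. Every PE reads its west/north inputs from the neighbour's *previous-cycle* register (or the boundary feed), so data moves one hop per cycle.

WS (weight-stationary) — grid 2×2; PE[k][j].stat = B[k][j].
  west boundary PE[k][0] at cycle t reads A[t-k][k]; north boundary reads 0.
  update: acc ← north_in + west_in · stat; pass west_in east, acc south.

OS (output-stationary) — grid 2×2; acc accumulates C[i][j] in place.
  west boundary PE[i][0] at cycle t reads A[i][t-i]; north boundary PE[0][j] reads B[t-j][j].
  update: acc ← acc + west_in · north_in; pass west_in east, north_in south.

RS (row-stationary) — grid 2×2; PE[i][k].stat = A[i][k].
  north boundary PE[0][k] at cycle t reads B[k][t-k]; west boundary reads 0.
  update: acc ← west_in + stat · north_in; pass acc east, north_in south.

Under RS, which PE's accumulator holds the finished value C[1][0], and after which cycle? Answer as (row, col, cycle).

RS: C[1][0] accumulates in PE[1][1]:
  after 0 — PE[1][1] acc=0, pass-E 0, pass-S 0
  after 1 — PE[1][1] acc=0, pass-E 0, pass-S 0
  after 2 — PE[1][1] acc=52, pass-E 52, pass-S 2

(row, col, cycle) = (1, 1, 2)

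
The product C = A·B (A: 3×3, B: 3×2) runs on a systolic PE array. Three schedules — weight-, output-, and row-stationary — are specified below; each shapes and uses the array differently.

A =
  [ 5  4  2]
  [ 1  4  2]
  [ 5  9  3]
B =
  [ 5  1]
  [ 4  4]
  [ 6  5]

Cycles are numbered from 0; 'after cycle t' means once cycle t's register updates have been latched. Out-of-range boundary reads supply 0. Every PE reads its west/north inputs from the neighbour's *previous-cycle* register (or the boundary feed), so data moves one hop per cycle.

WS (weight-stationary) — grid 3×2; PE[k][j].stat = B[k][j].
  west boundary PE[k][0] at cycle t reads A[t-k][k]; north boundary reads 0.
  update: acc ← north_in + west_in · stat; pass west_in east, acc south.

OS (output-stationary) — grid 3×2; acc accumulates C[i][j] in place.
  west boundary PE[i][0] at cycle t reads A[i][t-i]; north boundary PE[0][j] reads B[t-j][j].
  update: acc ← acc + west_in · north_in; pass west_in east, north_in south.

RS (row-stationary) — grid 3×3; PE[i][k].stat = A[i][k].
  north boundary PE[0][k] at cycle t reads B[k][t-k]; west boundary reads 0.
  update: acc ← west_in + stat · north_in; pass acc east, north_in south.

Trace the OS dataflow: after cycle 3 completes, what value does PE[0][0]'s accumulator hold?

OS 3×2: PE[0][0] cycle-by-cycle (with neighbour feeds):
  c0 r0c0: 25 / 5 / 5
  c1 r0c0: 41 / 4 / 4
  c2 r0c0: 53 / 2 / 6
  c3 r0c0: 53 / 0 / 0

PE[0][0].acc = 53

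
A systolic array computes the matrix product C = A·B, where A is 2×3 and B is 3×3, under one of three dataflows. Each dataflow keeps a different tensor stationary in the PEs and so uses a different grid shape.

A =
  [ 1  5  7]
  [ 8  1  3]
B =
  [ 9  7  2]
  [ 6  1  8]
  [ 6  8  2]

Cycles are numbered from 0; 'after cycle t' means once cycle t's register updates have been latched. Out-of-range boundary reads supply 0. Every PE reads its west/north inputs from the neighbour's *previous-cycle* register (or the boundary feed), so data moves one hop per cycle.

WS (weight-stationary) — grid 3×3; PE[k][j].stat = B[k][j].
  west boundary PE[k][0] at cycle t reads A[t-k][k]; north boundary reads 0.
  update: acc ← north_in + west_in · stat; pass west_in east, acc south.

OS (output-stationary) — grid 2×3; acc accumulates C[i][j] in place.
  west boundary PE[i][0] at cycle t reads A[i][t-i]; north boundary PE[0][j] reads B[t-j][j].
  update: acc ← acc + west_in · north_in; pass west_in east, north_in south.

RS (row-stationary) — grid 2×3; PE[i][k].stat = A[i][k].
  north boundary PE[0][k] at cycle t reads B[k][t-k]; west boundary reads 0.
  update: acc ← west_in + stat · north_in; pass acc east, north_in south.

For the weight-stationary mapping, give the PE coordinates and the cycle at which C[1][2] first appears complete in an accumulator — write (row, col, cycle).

(row, col, cycle) = (2, 2, 5)

Under WS, C[1][2] lands at PE[2][2]:
  after 0 — PE[2][2] acc=0, pass-E 0, pass-S 0
  after 1 — PE[2][2] acc=0, pass-E 0, pass-S 0
  after 2 — PE[2][2] acc=0, pass-E 0, pass-S 0
  after 3 — PE[2][2] acc=0, pass-E 0, pass-S 0
  after 4 — PE[2][2] acc=56, pass-E 7, pass-S 56
  after 5 — PE[2][2] acc=30, pass-E 3, pass-S 30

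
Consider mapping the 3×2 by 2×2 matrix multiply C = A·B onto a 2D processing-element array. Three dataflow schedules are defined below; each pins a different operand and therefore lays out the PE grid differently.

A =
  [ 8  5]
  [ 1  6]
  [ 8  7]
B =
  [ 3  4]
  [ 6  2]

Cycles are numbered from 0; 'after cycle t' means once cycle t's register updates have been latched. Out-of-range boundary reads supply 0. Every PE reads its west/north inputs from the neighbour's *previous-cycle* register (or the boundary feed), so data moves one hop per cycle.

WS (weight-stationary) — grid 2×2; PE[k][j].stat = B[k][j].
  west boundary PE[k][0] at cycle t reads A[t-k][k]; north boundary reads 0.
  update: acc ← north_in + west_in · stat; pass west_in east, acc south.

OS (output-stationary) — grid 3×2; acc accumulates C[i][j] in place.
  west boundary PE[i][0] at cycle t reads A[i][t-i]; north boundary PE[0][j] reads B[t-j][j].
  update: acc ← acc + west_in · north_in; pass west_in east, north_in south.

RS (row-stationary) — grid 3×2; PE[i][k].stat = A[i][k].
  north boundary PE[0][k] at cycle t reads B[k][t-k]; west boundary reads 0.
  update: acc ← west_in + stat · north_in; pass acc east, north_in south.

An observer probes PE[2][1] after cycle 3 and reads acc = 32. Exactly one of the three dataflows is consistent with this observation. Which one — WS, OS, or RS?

WS (2×2): PE[2][1] does not exist.
— OS: 3×2; PE[2][1] trace:
  @0  [2,1]  acc 0  |  →0  ↓0
  @1  [2,1]  acc 0  |  →0  ↓0
  @2  [2,1]  acc 0  |  →0  ↓0
  @3  [2,1]  acc 32  |  →8  ↓4
— RS: 3×2; PE[2][1] trace:
  @0  [2,1]  acc 0  |  →0  ↓0
  @1  [2,1]  acc 0  |  →0  ↓0
  @2  [2,1]  acc 0  |  →0  ↓0
  @3  [2,1]  acc 66  |  →66  ↓6

dataflow = OS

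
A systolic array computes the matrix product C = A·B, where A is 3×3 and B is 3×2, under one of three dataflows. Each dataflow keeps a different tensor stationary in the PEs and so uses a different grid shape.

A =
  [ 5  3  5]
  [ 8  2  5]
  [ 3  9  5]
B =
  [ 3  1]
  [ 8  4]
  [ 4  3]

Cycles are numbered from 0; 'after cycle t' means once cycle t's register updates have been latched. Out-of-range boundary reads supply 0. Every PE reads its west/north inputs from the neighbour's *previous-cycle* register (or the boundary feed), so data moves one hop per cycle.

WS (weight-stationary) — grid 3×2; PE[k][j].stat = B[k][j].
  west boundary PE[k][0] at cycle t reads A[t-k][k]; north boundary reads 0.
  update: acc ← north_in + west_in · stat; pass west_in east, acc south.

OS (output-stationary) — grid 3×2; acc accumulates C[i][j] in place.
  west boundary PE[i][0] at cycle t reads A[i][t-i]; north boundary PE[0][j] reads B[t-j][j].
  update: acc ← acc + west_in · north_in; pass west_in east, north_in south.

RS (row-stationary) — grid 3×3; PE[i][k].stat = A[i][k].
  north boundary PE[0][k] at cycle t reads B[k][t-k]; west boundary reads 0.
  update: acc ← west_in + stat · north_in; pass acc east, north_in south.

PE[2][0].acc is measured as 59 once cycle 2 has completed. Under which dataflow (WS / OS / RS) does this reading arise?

dataflow = WS

Under WS (3×2), PE[2][0]:
  @0  [2,0]  acc 0  |  →0  ↓0
  @1  [2,0]  acc 0  |  →0  ↓0
  @2  [2,0]  acc 59  |  →5  ↓59
Under OS (3×2), PE[2][0]:
  @0  [2,0]  acc 0  |  →0  ↓0
  @1  [2,0]  acc 0  |  →0  ↓0
  @2  [2,0]  acc 9  |  →3  ↓3
Under RS (3×3), PE[2][0]:
  @0  [2,0]  acc 0  |  →0  ↓0
  @1  [2,0]  acc 0  |  →0  ↓0
  @2  [2,0]  acc 9  |  →9  ↓3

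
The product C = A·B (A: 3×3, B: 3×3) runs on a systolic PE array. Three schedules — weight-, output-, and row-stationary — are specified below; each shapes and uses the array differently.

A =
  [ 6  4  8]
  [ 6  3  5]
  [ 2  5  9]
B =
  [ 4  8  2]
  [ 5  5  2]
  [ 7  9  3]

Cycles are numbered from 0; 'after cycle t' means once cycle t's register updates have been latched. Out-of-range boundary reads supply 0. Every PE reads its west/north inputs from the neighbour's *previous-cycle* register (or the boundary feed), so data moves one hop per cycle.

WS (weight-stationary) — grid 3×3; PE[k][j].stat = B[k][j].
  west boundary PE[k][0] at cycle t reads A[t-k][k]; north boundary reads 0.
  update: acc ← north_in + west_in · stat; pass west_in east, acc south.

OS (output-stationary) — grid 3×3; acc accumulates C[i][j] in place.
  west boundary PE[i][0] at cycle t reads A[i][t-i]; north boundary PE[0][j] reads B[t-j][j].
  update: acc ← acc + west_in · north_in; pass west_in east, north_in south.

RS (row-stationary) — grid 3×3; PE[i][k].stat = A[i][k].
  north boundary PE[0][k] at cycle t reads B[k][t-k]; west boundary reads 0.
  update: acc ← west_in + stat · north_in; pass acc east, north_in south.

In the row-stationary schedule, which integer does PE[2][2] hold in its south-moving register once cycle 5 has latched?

RS (3×3). Following PE[2][2] plus its west/north inputs:
  0: (1,2).acc=0  regs=<0,0>
  0: (2,1).acc=0  regs=<0,0>
  0: (2,2).acc=0  regs=<0,0>
  1: (1,2).acc=0  regs=<0,0>
  1: (2,1).acc=0  regs=<0,0>
  1: (2,2).acc=0  regs=<0,0>
  2: (1,2).acc=0  regs=<0,0>
  2: (2,1).acc=0  regs=<0,0>
  2: (2,2).acc=0  regs=<0,0>
  3: (1,2).acc=74  regs=<74,7>
  3: (2,1).acc=33  regs=<33,5>
  3: (2,2).acc=0  regs=<0,0>
  4: (1,2).acc=108  regs=<108,9>
  4: (2,1).acc=41  regs=<41,5>
  4: (2,2).acc=96  regs=<96,7>
  5: (1,2).acc=33  regs=<33,3>
  5: (2,1).acc=14  regs=<14,2>
  5: (2,2).acc=122  regs=<122,9>

register = 9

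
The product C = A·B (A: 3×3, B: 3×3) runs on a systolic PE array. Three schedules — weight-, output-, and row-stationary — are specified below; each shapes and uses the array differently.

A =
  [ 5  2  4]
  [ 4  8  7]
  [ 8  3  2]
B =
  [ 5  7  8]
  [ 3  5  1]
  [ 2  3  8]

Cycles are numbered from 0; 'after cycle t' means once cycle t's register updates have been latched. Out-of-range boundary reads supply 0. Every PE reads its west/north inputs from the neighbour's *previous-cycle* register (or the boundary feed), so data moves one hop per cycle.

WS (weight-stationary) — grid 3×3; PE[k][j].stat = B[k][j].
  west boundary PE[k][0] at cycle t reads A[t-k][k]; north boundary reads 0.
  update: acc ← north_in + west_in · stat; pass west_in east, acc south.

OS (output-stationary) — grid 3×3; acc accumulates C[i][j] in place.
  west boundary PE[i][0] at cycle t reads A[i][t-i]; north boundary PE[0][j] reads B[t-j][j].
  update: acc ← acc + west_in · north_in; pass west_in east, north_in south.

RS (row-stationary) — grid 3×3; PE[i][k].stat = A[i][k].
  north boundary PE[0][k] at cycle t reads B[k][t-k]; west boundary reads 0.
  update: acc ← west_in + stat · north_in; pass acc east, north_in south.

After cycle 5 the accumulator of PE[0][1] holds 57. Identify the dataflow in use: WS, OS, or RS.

dataflow = OS

WS (3×3 grid), PE[0][1]:
  t=0 PE[0][1]: acc=0 h=0 v=0
  t=1 PE[0][1]: acc=35 h=5 v=35
  t=2 PE[0][1]: acc=28 h=4 v=28
  t=3 PE[0][1]: acc=56 h=8 v=56
  t=4 PE[0][1]: acc=0 h=0 v=0
  t=5 PE[0][1]: acc=0 h=0 v=0
OS (3×3 grid), PE[0][1]:
  t=0 PE[0][1]: acc=0 h=0 v=0
  t=1 PE[0][1]: acc=35 h=5 v=7
  t=2 PE[0][1]: acc=45 h=2 v=5
  t=3 PE[0][1]: acc=57 h=4 v=3
  t=4 PE[0][1]: acc=57 h=0 v=0
  t=5 PE[0][1]: acc=57 h=0 v=0
RS (3×3 grid), PE[0][1]:
  t=0 PE[0][1]: acc=0 h=0 v=0
  t=1 PE[0][1]: acc=31 h=31 v=3
  t=2 PE[0][1]: acc=45 h=45 v=5
  t=3 PE[0][1]: acc=42 h=42 v=1
  t=4 PE[0][1]: acc=0 h=0 v=0
  t=5 PE[0][1]: acc=0 h=0 v=0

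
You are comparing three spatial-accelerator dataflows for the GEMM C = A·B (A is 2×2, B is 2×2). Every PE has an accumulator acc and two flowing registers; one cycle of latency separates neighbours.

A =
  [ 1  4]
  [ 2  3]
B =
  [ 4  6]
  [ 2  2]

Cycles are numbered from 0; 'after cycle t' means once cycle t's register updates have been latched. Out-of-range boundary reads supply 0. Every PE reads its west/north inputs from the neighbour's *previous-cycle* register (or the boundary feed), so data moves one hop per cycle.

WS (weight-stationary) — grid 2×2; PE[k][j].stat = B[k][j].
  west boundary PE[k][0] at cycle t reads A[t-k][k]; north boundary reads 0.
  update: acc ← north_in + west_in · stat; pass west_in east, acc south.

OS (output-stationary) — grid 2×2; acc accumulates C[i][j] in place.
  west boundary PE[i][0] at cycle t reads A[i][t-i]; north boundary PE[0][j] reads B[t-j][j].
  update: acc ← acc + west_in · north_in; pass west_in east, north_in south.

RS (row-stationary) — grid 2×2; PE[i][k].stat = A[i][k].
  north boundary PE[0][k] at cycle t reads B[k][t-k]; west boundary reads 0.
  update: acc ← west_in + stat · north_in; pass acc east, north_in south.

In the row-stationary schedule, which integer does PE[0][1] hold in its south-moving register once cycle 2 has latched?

register = 2

RS (2×2). Following PE[0][1] plus its west/north inputs:
  [0] (0,0) acc=4 (h:4 v:4)
  [0] (0,1) acc=0 (h:0 v:0)
  [1] (0,0) acc=6 (h:6 v:6)
  [1] (0,1) acc=12 (h:12 v:2)
  [2] (0,0) acc=0 (h:0 v:0)
  [2] (0,1) acc=14 (h:14 v:2)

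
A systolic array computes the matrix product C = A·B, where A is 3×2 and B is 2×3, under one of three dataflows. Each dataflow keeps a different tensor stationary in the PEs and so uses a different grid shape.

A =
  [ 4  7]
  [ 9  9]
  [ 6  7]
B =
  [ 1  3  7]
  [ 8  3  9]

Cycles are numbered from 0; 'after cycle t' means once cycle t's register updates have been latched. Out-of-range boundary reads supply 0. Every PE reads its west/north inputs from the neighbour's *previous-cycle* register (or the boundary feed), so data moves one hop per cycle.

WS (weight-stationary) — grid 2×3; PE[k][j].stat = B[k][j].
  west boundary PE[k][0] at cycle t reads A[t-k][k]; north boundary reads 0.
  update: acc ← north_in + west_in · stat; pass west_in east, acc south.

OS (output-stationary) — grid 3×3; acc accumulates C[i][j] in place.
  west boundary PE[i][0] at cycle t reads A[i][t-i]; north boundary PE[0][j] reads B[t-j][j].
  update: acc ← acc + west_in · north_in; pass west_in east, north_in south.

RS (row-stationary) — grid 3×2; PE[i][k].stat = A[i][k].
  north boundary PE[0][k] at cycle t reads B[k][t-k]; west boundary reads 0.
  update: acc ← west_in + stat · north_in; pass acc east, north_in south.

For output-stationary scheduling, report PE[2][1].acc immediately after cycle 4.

PE[2][1].acc = 39

OS 3×3: PE[2][1] cycle-by-cycle (with neighbour feeds):
  0: (1,1).acc=0  regs=<0,0>
  0: (2,0).acc=0  regs=<0,0>
  0: (2,1).acc=0  regs=<0,0>
  1: (1,1).acc=0  regs=<0,0>
  1: (2,0).acc=0  regs=<0,0>
  1: (2,1).acc=0  regs=<0,0>
  2: (1,1).acc=27  regs=<9,3>
  2: (2,0).acc=6  regs=<6,1>
  2: (2,1).acc=0  regs=<0,0>
  3: (1,1).acc=54  regs=<9,3>
  3: (2,0).acc=62  regs=<7,8>
  3: (2,1).acc=18  regs=<6,3>
  4: (1,1).acc=54  regs=<0,0>
  4: (2,0).acc=62  regs=<0,0>
  4: (2,1).acc=39  regs=<7,3>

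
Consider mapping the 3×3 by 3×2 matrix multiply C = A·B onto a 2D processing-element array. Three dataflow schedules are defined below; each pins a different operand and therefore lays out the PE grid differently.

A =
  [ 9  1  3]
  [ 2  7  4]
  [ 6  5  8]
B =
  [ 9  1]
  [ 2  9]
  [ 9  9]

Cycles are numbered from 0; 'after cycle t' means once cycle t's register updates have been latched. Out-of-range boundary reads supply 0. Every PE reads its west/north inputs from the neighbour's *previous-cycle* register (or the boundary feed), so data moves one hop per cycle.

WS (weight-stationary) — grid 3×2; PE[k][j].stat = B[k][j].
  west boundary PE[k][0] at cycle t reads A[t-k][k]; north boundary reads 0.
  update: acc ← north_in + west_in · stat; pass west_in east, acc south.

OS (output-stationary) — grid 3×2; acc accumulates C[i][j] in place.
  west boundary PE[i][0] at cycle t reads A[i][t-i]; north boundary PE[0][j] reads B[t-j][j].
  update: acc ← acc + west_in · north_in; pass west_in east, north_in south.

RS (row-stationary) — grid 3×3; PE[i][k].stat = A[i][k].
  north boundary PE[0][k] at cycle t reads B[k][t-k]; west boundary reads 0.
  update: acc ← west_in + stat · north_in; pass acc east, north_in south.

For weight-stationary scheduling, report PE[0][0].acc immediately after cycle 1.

WS 3×2: PE[0][0] cycle-by-cycle (with neighbour feeds):
  [0] (0,0) acc=81 (h:9 v:81)
  [1] (0,0) acc=18 (h:2 v:18)

PE[0][0].acc = 18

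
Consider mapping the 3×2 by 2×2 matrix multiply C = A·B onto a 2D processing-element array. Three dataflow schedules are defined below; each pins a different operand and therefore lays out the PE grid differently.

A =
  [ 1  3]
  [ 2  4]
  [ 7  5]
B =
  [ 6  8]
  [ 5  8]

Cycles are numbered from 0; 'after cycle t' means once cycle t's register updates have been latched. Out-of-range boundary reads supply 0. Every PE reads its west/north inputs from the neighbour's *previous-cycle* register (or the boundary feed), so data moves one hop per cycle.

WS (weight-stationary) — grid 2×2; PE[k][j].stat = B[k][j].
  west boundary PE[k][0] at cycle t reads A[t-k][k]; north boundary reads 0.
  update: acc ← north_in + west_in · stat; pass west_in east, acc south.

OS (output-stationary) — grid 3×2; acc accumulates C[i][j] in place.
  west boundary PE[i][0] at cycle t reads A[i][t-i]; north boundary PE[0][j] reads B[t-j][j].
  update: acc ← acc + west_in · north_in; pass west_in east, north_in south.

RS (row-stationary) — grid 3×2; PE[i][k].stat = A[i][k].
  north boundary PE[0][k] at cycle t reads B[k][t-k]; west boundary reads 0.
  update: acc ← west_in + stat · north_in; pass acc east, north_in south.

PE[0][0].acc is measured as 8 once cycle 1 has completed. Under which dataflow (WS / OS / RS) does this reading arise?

dataflow = RS

Under WS (2×2), PE[0][0]:
  0: (0,0).acc=6  regs=<1,6>
  1: (0,0).acc=12  regs=<2,12>
Under OS (3×2), PE[0][0]:
  0: (0,0).acc=6  regs=<1,6>
  1: (0,0).acc=21  regs=<3,5>
Under RS (3×2), PE[0][0]:
  0: (0,0).acc=6  regs=<6,6>
  1: (0,0).acc=8  regs=<8,8>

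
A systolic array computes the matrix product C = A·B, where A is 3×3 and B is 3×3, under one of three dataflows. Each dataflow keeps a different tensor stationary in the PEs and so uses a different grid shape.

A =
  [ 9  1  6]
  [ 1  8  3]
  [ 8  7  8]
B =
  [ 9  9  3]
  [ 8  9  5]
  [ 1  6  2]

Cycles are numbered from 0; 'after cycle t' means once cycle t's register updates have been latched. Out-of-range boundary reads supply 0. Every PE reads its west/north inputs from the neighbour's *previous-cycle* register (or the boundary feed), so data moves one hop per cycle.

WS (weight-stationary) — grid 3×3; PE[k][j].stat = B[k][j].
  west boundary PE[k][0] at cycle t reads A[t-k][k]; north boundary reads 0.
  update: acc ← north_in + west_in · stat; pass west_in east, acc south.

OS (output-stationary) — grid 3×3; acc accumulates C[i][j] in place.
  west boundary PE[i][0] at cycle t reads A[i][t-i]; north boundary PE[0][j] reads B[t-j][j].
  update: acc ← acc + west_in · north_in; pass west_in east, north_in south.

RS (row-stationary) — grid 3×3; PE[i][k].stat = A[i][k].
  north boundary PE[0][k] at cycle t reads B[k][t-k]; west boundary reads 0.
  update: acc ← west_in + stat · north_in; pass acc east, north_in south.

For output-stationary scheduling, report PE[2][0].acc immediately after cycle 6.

OS 3×3: PE[2][0] cycle-by-cycle (with neighbour feeds):
  @0  [1,0]  acc 0  |  →0  ↓0
  @0  [2,0]  acc 0  |  →0  ↓0
  @1  [1,0]  acc 9  |  →1  ↓9
  @1  [2,0]  acc 0  |  →0  ↓0
  @2  [1,0]  acc 73  |  →8  ↓8
  @2  [2,0]  acc 72  |  →8  ↓9
  @3  [1,0]  acc 76  |  →3  ↓1
  @3  [2,0]  acc 128  |  →7  ↓8
  @4  [1,0]  acc 76  |  →0  ↓0
  @4  [2,0]  acc 136  |  →8  ↓1
  @5  [1,0]  acc 76  |  →0  ↓0
  @5  [2,0]  acc 136  |  →0  ↓0
  @6  [1,0]  acc 76  |  →0  ↓0
  @6  [2,0]  acc 136  |  →0  ↓0

PE[2][0].acc = 136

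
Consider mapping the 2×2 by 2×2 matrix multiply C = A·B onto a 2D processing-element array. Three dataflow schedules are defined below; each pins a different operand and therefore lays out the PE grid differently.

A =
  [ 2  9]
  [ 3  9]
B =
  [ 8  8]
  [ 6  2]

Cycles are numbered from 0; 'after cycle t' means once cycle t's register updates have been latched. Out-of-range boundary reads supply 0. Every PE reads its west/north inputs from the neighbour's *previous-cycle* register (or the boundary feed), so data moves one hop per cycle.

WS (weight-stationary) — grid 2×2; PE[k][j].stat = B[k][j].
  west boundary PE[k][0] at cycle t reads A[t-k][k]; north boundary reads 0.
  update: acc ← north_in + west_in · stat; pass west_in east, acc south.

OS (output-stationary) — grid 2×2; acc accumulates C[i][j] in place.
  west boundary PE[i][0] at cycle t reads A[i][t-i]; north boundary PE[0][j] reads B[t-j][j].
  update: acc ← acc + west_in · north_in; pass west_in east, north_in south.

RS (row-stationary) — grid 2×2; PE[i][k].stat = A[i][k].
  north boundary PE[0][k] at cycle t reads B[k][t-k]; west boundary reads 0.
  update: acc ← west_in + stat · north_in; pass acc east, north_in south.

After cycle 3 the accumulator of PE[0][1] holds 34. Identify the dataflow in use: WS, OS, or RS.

dataflow = OS

— WS: 2×2; PE[0][1] trace:
  [0] (0,1) acc=0 (h:0 v:0)
  [1] (0,1) acc=16 (h:2 v:16)
  [2] (0,1) acc=24 (h:3 v:24)
  [3] (0,1) acc=0 (h:0 v:0)
— OS: 2×2; PE[0][1] trace:
  [0] (0,1) acc=0 (h:0 v:0)
  [1] (0,1) acc=16 (h:2 v:8)
  [2] (0,1) acc=34 (h:9 v:2)
  [3] (0,1) acc=34 (h:0 v:0)
— RS: 2×2; PE[0][1] trace:
  [0] (0,1) acc=0 (h:0 v:0)
  [1] (0,1) acc=70 (h:70 v:6)
  [2] (0,1) acc=34 (h:34 v:2)
  [3] (0,1) acc=0 (h:0 v:0)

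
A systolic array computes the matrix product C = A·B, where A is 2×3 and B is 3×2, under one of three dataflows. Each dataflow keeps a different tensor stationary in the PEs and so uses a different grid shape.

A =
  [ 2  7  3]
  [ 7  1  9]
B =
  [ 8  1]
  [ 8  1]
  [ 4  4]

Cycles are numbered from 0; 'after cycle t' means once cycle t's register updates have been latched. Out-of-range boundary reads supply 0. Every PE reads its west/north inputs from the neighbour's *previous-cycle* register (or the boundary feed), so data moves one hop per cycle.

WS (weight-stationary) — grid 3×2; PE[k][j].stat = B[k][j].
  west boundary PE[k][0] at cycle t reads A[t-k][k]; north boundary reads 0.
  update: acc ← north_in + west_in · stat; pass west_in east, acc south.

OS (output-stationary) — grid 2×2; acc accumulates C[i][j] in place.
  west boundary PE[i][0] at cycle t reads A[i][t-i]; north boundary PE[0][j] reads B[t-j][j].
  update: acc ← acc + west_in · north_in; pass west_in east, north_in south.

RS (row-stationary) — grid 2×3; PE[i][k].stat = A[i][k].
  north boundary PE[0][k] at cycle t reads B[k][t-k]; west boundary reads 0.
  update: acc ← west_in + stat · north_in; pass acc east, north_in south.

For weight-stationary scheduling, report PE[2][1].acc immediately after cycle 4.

WS (3×2). Following PE[2][1] plus its west/north inputs:
  @0  [1,1]  acc 0  |  →0  ↓0
  @0  [2,0]  acc 0  |  →0  ↓0
  @0  [2,1]  acc 0  |  →0  ↓0
  @1  [1,1]  acc 0  |  →0  ↓0
  @1  [2,0]  acc 0  |  →0  ↓0
  @1  [2,1]  acc 0  |  →0  ↓0
  @2  [1,1]  acc 9  |  →7  ↓9
  @2  [2,0]  acc 84  |  →3  ↓84
  @2  [2,1]  acc 0  |  →0  ↓0
  @3  [1,1]  acc 8  |  →1  ↓8
  @3  [2,0]  acc 100  |  →9  ↓100
  @3  [2,1]  acc 21  |  →3  ↓21
  @4  [1,1]  acc 0  |  →0  ↓0
  @4  [2,0]  acc 0  |  →0  ↓0
  @4  [2,1]  acc 44  |  →9  ↓44

PE[2][1].acc = 44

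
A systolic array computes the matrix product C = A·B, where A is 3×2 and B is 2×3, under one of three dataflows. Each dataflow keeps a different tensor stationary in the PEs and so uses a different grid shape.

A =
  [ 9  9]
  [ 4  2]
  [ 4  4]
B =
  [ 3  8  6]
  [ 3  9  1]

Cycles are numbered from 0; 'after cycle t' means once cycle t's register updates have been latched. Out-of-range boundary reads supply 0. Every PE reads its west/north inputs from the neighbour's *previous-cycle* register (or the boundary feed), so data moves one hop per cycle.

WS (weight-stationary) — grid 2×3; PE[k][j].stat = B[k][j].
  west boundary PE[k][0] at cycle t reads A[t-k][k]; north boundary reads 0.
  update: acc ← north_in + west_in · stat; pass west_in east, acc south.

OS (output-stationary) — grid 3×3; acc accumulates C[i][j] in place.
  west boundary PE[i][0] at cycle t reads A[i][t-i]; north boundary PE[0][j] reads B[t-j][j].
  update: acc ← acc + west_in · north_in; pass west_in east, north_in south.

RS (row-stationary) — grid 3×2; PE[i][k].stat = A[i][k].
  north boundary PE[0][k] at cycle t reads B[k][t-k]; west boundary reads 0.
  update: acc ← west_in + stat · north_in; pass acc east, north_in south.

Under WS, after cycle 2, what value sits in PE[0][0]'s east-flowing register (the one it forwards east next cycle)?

register = 4

WS 2×3: PE[0][0] cycle-by-cycle (with neighbour feeds):
  [0] (0,0) acc=27 (h:9 v:27)
  [1] (0,0) acc=12 (h:4 v:12)
  [2] (0,0) acc=12 (h:4 v:12)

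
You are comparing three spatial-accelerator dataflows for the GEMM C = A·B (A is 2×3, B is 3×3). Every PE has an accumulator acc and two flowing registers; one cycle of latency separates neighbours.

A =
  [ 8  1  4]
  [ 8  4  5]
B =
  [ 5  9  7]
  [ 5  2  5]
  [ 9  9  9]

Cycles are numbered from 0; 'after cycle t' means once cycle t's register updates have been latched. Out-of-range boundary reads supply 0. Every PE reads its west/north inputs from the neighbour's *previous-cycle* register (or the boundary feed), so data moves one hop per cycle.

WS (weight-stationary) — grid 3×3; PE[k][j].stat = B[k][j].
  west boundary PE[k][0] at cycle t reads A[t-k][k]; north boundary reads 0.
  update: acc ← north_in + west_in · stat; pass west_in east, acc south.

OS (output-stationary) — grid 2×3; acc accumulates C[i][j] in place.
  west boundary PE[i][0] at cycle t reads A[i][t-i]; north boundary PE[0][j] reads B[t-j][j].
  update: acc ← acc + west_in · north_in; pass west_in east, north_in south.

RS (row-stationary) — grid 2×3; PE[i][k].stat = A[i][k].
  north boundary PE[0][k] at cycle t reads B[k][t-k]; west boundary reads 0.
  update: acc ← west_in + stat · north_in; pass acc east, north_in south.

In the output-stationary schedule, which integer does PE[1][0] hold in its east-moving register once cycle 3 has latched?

register = 5

OS on a 2×3 grid — tracing PE[1][0] and its feeders:
  t=0 PE[0][0]: acc=40 h=8 v=5
  t=0 PE[1][0]: acc=0 h=0 v=0
  t=1 PE[0][0]: acc=45 h=1 v=5
  t=1 PE[1][0]: acc=40 h=8 v=5
  t=2 PE[0][0]: acc=81 h=4 v=9
  t=2 PE[1][0]: acc=60 h=4 v=5
  t=3 PE[0][0]: acc=81 h=0 v=0
  t=3 PE[1][0]: acc=105 h=5 v=9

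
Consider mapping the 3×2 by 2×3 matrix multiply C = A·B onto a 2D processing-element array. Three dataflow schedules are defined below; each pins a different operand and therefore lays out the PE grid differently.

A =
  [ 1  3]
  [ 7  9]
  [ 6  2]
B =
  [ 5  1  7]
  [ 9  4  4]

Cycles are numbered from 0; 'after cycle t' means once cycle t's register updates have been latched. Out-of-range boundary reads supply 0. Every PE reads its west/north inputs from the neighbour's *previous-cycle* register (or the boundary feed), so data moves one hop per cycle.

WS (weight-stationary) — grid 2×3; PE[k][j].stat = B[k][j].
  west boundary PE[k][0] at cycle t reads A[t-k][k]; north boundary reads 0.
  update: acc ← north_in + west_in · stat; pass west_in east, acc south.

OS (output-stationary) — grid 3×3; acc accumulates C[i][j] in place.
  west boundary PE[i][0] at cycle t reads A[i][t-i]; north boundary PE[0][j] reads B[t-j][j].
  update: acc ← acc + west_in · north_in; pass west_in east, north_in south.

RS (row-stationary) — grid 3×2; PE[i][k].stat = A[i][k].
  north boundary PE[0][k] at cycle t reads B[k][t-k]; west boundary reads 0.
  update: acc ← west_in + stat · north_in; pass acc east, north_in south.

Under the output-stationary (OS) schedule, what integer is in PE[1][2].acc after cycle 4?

OS 3×3: PE[1][2] cycle-by-cycle (with neighbour feeds):
  0: (0,2).acc=0  regs=<0,0>
  0: (1,1).acc=0  regs=<0,0>
  0: (1,2).acc=0  regs=<0,0>
  1: (0,2).acc=0  regs=<0,0>
  1: (1,1).acc=0  regs=<0,0>
  1: (1,2).acc=0  regs=<0,0>
  2: (0,2).acc=7  regs=<1,7>
  2: (1,1).acc=7  regs=<7,1>
  2: (1,2).acc=0  regs=<0,0>
  3: (0,2).acc=19  regs=<3,4>
  3: (1,1).acc=43  regs=<9,4>
  3: (1,2).acc=49  regs=<7,7>
  4: (0,2).acc=19  regs=<0,0>
  4: (1,1).acc=43  regs=<0,0>
  4: (1,2).acc=85  regs=<9,4>

PE[1][2].acc = 85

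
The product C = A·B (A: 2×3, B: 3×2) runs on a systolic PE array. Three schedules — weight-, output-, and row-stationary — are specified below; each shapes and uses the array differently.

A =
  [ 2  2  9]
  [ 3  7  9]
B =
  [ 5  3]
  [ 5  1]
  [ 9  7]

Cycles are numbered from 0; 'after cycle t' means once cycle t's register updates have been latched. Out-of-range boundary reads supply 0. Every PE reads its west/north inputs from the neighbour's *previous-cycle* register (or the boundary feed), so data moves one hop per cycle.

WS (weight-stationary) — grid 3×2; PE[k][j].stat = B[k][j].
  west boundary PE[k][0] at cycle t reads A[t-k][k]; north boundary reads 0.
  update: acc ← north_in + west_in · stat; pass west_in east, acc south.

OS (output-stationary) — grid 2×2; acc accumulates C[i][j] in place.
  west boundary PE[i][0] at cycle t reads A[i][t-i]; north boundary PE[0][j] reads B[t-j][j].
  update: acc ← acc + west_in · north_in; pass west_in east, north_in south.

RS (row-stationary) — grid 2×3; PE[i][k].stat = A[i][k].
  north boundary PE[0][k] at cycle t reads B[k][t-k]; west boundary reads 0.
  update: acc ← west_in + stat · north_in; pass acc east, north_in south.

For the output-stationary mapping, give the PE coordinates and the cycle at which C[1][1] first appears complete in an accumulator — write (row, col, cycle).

Under OS, C[1][1] lands at PE[1][1]:
  cycle 0: PE[1][1] → acc 0, east 0, south 0
  cycle 1: PE[1][1] → acc 0, east 0, south 0
  cycle 2: PE[1][1] → acc 9, east 3, south 3
  cycle 3: PE[1][1] → acc 16, east 7, south 1
  cycle 4: PE[1][1] → acc 79, east 9, south 7

(row, col, cycle) = (1, 1, 4)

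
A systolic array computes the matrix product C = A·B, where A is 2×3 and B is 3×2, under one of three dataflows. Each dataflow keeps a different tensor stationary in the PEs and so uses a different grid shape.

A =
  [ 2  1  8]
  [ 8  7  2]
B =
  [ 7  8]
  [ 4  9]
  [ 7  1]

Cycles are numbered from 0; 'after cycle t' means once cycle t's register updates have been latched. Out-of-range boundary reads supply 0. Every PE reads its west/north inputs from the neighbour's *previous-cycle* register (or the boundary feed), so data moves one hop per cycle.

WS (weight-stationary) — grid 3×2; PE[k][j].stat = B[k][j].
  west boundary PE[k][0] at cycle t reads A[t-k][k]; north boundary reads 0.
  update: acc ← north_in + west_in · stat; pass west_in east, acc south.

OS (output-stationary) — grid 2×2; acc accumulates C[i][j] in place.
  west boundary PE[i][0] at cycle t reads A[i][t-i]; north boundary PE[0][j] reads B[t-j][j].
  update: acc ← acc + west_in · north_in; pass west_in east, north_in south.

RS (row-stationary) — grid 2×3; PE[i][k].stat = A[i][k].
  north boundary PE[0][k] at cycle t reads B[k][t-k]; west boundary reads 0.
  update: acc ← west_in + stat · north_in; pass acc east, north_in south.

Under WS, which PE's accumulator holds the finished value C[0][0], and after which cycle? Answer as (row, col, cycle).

(row, col, cycle) = (2, 0, 2)

Under WS, C[0][0] lands at PE[2][0]:
  t=0 PE[2][0]: acc=0 h=0 v=0
  t=1 PE[2][0]: acc=0 h=0 v=0
  t=2 PE[2][0]: acc=74 h=8 v=74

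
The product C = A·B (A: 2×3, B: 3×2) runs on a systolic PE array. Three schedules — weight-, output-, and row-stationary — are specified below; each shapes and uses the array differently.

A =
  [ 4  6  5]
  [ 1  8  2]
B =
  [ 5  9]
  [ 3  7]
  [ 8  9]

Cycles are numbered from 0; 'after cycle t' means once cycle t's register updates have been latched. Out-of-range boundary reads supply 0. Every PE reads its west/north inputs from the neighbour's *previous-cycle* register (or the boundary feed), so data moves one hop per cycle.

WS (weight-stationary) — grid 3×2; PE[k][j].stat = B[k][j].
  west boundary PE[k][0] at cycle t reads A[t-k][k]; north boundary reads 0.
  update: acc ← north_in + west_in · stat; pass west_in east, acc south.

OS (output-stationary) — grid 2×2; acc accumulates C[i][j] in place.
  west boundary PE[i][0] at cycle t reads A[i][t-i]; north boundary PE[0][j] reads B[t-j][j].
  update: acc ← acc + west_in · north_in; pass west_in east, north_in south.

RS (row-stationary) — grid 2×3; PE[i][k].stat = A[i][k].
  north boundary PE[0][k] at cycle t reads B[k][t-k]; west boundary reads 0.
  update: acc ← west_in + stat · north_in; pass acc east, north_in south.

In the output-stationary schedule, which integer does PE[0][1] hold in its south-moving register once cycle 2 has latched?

register = 7

OS on a 2×2 grid — tracing PE[0][1] and its feeders:
  after 0 — PE[0][0] acc=20, pass-E 4, pass-S 5
  after 0 — PE[0][1] acc=0, pass-E 0, pass-S 0
  after 1 — PE[0][0] acc=38, pass-E 6, pass-S 3
  after 1 — PE[0][1] acc=36, pass-E 4, pass-S 9
  after 2 — PE[0][0] acc=78, pass-E 5, pass-S 8
  after 2 — PE[0][1] acc=78, pass-E 6, pass-S 7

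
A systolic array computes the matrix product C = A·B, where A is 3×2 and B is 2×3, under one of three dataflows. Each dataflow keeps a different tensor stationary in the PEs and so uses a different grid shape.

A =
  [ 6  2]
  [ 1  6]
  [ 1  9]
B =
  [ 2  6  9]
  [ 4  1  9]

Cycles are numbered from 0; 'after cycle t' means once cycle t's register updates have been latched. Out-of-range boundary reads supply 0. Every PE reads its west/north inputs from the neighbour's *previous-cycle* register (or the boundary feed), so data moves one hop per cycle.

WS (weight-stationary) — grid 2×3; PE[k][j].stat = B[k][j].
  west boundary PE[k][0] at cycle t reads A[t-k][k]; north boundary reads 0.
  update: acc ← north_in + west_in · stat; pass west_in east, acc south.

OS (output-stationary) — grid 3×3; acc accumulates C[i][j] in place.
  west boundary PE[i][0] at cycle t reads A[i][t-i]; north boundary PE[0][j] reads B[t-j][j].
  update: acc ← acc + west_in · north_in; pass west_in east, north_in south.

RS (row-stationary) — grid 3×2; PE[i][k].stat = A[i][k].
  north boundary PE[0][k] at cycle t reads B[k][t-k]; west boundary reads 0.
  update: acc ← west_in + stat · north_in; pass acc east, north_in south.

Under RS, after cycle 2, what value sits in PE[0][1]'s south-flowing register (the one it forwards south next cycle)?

RS (3×2). Following PE[0][1] plus its west/north inputs:
  cycle 0: PE[0][0] → acc 12, east 12, south 2
  cycle 0: PE[0][1] → acc 0, east 0, south 0
  cycle 1: PE[0][0] → acc 36, east 36, south 6
  cycle 1: PE[0][1] → acc 20, east 20, south 4
  cycle 2: PE[0][0] → acc 54, east 54, south 9
  cycle 2: PE[0][1] → acc 38, east 38, south 1

register = 1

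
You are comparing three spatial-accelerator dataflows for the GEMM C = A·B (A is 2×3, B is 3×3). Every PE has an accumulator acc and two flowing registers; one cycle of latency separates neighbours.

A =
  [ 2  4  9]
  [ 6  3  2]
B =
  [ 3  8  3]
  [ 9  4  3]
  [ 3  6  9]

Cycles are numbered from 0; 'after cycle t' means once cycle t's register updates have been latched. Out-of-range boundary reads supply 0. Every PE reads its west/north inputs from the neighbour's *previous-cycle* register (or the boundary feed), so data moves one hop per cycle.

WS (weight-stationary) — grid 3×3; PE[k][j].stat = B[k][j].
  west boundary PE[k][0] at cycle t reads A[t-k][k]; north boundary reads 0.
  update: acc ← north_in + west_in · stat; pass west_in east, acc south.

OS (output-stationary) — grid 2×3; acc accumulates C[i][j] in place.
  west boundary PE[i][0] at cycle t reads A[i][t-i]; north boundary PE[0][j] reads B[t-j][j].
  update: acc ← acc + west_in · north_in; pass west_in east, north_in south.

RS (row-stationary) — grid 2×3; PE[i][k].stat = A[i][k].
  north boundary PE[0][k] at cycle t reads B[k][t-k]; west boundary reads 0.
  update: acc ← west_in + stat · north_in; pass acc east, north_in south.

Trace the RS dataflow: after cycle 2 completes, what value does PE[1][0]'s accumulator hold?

PE[1][0].acc = 48

Tracing RS — 2×3 array, target PE[1][0]:
  0: (0,0).acc=6  regs=<6,3>
  0: (1,0).acc=0  regs=<0,0>
  1: (0,0).acc=16  regs=<16,8>
  1: (1,0).acc=18  regs=<18,3>
  2: (0,0).acc=6  regs=<6,3>
  2: (1,0).acc=48  regs=<48,8>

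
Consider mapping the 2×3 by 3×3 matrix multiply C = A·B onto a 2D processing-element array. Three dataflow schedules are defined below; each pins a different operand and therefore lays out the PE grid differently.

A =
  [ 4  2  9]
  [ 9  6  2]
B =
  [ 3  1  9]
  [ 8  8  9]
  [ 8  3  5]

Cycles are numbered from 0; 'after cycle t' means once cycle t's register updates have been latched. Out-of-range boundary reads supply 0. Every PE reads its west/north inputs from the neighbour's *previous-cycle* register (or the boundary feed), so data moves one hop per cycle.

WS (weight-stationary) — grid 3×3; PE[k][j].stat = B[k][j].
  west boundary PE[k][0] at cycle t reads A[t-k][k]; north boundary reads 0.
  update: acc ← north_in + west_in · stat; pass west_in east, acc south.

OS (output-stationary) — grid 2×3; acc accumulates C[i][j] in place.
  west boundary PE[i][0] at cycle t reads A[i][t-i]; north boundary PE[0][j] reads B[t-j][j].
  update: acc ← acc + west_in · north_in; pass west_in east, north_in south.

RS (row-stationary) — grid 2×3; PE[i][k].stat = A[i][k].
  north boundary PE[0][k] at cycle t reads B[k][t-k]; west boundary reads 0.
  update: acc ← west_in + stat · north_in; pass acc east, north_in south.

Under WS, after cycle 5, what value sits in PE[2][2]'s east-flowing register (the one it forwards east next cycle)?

register = 2

Tracing WS — 3×3 array, target PE[2][2]:
  after 0 — PE[1][2] acc=0, pass-E 0, pass-S 0
  after 0 — PE[2][1] acc=0, pass-E 0, pass-S 0
  after 0 — PE[2][2] acc=0, pass-E 0, pass-S 0
  after 1 — PE[1][2] acc=0, pass-E 0, pass-S 0
  after 1 — PE[2][1] acc=0, pass-E 0, pass-S 0
  after 1 — PE[2][2] acc=0, pass-E 0, pass-S 0
  after 2 — PE[1][2] acc=0, pass-E 0, pass-S 0
  after 2 — PE[2][1] acc=0, pass-E 0, pass-S 0
  after 2 — PE[2][2] acc=0, pass-E 0, pass-S 0
  after 3 — PE[1][2] acc=54, pass-E 2, pass-S 54
  after 3 — PE[2][1] acc=47, pass-E 9, pass-S 47
  after 3 — PE[2][2] acc=0, pass-E 0, pass-S 0
  after 4 — PE[1][2] acc=135, pass-E 6, pass-S 135
  after 4 — PE[2][1] acc=63, pass-E 2, pass-S 63
  after 4 — PE[2][2] acc=99, pass-E 9, pass-S 99
  after 5 — PE[1][2] acc=0, pass-E 0, pass-S 0
  after 5 — PE[2][1] acc=0, pass-E 0, pass-S 0
  after 5 — PE[2][2] acc=145, pass-E 2, pass-S 145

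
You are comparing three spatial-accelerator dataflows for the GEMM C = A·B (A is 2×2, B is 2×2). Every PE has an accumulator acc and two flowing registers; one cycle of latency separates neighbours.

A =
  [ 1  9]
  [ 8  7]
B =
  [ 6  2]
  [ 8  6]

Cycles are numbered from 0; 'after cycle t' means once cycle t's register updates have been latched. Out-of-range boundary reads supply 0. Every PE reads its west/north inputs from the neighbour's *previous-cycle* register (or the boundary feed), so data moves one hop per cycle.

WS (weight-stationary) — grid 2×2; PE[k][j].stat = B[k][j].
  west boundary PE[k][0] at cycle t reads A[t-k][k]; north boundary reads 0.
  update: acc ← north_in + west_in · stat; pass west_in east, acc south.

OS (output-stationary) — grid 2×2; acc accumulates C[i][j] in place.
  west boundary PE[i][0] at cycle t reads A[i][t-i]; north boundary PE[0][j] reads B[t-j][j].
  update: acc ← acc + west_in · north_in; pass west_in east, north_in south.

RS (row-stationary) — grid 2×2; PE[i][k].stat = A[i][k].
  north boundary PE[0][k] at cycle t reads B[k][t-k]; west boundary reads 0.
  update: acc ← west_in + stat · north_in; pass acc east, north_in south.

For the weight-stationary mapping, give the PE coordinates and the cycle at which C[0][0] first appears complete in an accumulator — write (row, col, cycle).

(row, col, cycle) = (1, 0, 1)

Under WS, C[0][0] lands at PE[1][0]:
  after 0 — PE[1][0] acc=0, pass-E 0, pass-S 0
  after 1 — PE[1][0] acc=78, pass-E 9, pass-S 78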